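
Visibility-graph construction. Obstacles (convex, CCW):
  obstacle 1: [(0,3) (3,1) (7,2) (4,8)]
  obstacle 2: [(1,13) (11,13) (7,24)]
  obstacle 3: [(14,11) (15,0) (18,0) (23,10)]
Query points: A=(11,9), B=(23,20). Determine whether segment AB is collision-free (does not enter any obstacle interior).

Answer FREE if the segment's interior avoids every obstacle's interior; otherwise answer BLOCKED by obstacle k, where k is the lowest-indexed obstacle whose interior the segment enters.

FREE

Obstacle 1 [(0,3) (3,1) (7,2) (4,8)]:
  edge (0,3)–(3,1): clear
  edge (3,1)–(7,2): clear
  edge (7,2)–(4,8): clear
  edge (4,8)–(0,3): clear
  midpoint (17,29/2) outside
  → clear
Obstacle 2 [(1,13) (11,13) (7,24)]:
  edge (1,13)–(11,13): clear
  edge (11,13)–(7,24): clear
  edge (7,24)–(1,13): clear
  midpoint (17,29/2) outside
  → clear
Obstacle 3 [(14,11) (15,0) (18,0) (23,10)]:
  edge (14,11)–(15,0): clear
  edge (15,0)–(18,0): clear
  edge (18,0)–(23,10): clear
  edge (23,10)–(14,11): clear
  midpoint (17,29/2) outside
  → clear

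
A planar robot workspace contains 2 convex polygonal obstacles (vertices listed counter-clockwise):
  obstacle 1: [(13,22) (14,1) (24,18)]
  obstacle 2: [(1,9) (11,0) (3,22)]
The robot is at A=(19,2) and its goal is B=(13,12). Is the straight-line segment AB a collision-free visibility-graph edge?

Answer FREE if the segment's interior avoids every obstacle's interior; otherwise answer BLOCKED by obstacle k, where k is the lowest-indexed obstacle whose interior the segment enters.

Obstacle 1 [(13,22) (14,1) (24,18)]:
  edge (13,22)–(14,1): crosses AB
  edge (14,1)–(24,18): crosses AB
  edge (24,18)–(13,22): clear
  → BLOCKED
Obstacle 2 [(1,9) (11,0) (3,22)]:
  edge (1,9)–(11,0): clear
  edge (11,0)–(3,22): clear
  edge (3,22)–(1,9): clear
  midpoint (16,7) outside
  → clear

BLOCKED by obstacle 1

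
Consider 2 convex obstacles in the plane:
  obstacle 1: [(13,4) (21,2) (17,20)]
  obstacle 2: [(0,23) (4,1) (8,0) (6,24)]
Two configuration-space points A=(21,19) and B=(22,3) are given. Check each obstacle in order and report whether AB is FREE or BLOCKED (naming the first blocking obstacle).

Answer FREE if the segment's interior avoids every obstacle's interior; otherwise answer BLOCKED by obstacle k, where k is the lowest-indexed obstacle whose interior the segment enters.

FREE

Obstacle 1 [(13,4) (21,2) (17,20)]:
  edge (13,4)–(21,2): clear
  edge (21,2)–(17,20): clear
  edge (17,20)–(13,4): clear
  midpoint (43/2,11) outside
  → clear
Obstacle 2 [(0,23) (4,1) (8,0) (6,24)]:
  edge (0,23)–(4,1): clear
  edge (4,1)–(8,0): clear
  edge (8,0)–(6,24): clear
  edge (6,24)–(0,23): clear
  midpoint (43/2,11) outside
  → clear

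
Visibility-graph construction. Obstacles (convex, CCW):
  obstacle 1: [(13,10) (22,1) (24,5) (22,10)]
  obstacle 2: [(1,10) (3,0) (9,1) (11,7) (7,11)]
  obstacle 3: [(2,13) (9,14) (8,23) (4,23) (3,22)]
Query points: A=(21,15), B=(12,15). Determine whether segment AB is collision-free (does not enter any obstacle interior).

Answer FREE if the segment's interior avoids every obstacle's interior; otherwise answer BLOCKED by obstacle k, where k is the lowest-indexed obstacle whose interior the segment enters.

Obstacle 1 [(13,10) (22,1) (24,5) (22,10)]:
  edge (13,10)–(22,1): clear
  edge (22,1)–(24,5): clear
  edge (24,5)–(22,10): clear
  edge (22,10)–(13,10): clear
  midpoint (33/2,15) outside
  → clear
Obstacle 2 [(1,10) (3,0) (9,1) (11,7) (7,11)]:
  edge (1,10)–(3,0): clear
  edge (3,0)–(9,1): clear
  edge (9,1)–(11,7): clear
  edge (11,7)–(7,11): clear
  edge (7,11)–(1,10): clear
  midpoint (33/2,15) outside
  → clear
Obstacle 3 [(2,13) (9,14) (8,23) (4,23) (3,22)]:
  edge (2,13)–(9,14): clear
  edge (9,14)–(8,23): clear
  edge (8,23)–(4,23): clear
  edge (4,23)–(3,22): clear
  edge (3,22)–(2,13): clear
  midpoint (33/2,15) outside
  → clear

FREE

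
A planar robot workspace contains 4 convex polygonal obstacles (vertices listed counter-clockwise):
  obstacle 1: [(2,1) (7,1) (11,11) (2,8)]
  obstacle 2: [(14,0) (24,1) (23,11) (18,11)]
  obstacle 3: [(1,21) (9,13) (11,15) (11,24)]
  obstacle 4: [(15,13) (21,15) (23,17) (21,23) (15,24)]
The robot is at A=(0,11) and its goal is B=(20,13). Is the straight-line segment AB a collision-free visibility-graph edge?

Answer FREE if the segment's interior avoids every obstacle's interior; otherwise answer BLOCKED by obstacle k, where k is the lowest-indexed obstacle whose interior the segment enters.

FREE

Obstacle 1 [(2,1) (7,1) (11,11) (2,8)]:
  edge (2,1)–(7,1): clear
  edge (7,1)–(11,11): clear
  edge (11,11)–(2,8): clear
  edge (2,8)–(2,1): clear
  midpoint (10,12) outside
  → clear
Obstacle 2 [(14,0) (24,1) (23,11) (18,11)]:
  edge (14,0)–(24,1): clear
  edge (24,1)–(23,11): clear
  edge (23,11)–(18,11): clear
  edge (18,11)–(14,0): clear
  midpoint (10,12) outside
  → clear
Obstacle 3 [(1,21) (9,13) (11,15) (11,24)]:
  edge (1,21)–(9,13): clear
  edge (9,13)–(11,15): clear
  edge (11,15)–(11,24): clear
  edge (11,24)–(1,21): clear
  midpoint (10,12) outside
  → clear
Obstacle 4 [(15,13) (21,15) (23,17) (21,23) (15,24)]:
  edge (15,13)–(21,15): clear
  edge (21,15)–(23,17): clear
  edge (23,17)–(21,23): clear
  edge (21,23)–(15,24): clear
  edge (15,24)–(15,13): clear
  midpoint (10,12) outside
  → clear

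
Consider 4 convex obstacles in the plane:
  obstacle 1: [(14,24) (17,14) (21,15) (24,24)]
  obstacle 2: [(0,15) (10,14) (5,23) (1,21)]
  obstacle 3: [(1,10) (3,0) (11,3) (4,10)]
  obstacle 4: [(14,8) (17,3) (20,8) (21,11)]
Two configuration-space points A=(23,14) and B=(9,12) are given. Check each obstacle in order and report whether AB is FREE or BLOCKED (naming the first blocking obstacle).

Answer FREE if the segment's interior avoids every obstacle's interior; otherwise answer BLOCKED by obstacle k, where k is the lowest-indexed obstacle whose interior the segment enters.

Obstacle 1 [(14,24) (17,14) (21,15) (24,24)]:
  edge (14,24)–(17,14): clear
  edge (17,14)–(21,15): clear
  edge (21,15)–(24,24): clear
  edge (24,24)–(14,24): clear
  midpoint (16,13) outside
  → clear
Obstacle 2 [(0,15) (10,14) (5,23) (1,21)]:
  edge (0,15)–(10,14): clear
  edge (10,14)–(5,23): clear
  edge (5,23)–(1,21): clear
  edge (1,21)–(0,15): clear
  midpoint (16,13) outside
  → clear
Obstacle 3 [(1,10) (3,0) (11,3) (4,10)]:
  edge (1,10)–(3,0): clear
  edge (3,0)–(11,3): clear
  edge (11,3)–(4,10): clear
  edge (4,10)–(1,10): clear
  midpoint (16,13) outside
  → clear
Obstacle 4 [(14,8) (17,3) (20,8) (21,11)]:
  edge (14,8)–(17,3): clear
  edge (17,3)–(20,8): clear
  edge (20,8)–(21,11): clear
  edge (21,11)–(14,8): clear
  midpoint (16,13) outside
  → clear

FREE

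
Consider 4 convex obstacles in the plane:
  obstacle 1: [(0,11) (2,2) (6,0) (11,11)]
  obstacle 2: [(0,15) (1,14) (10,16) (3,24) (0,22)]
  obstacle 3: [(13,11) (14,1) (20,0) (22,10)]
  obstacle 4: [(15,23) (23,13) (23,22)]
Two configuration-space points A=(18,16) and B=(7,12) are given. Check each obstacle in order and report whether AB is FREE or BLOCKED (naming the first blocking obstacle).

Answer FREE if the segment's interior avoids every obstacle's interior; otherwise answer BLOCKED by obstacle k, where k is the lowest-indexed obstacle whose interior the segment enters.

Obstacle 1 [(0,11) (2,2) (6,0) (11,11)]:
  edge (0,11)–(2,2): clear
  edge (2,2)–(6,0): clear
  edge (6,0)–(11,11): clear
  edge (11,11)–(0,11): clear
  midpoint (25/2,14) outside
  → clear
Obstacle 2 [(0,15) (1,14) (10,16) (3,24) (0,22)]:
  edge (0,15)–(1,14): clear
  edge (1,14)–(10,16): clear
  edge (10,16)–(3,24): clear
  edge (3,24)–(0,22): clear
  edge (0,22)–(0,15): clear
  midpoint (25/2,14) outside
  → clear
Obstacle 3 [(13,11) (14,1) (20,0) (22,10)]:
  edge (13,11)–(14,1): clear
  edge (14,1)–(20,0): clear
  edge (20,0)–(22,10): clear
  edge (22,10)–(13,11): clear
  midpoint (25/2,14) outside
  → clear
Obstacle 4 [(15,23) (23,13) (23,22)]:
  edge (15,23)–(23,13): clear
  edge (23,13)–(23,22): clear
  edge (23,22)–(15,23): clear
  midpoint (25/2,14) outside
  → clear

FREE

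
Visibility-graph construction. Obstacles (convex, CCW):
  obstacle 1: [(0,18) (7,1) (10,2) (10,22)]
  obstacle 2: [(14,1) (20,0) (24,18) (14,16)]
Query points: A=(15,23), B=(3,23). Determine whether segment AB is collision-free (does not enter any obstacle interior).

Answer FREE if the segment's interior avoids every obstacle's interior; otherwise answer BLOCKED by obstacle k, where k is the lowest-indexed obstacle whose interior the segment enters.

FREE

Obstacle 1 [(0,18) (7,1) (10,2) (10,22)]:
  edge (0,18)–(7,1): clear
  edge (7,1)–(10,2): clear
  edge (10,2)–(10,22): clear
  edge (10,22)–(0,18): clear
  midpoint (9,23) outside
  → clear
Obstacle 2 [(14,1) (20,0) (24,18) (14,16)]:
  edge (14,1)–(20,0): clear
  edge (20,0)–(24,18): clear
  edge (24,18)–(14,16): clear
  edge (14,16)–(14,1): clear
  midpoint (9,23) outside
  → clear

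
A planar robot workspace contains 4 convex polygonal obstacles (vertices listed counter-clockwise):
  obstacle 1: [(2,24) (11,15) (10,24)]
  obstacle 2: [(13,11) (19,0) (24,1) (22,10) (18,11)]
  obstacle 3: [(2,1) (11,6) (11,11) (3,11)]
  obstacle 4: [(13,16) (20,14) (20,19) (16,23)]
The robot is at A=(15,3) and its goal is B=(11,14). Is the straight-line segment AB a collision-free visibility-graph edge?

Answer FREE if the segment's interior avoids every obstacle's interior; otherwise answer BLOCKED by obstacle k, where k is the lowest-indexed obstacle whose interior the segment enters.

FREE

Obstacle 1 [(2,24) (11,15) (10,24)]:
  edge (2,24)–(11,15): clear
  edge (11,15)–(10,24): clear
  edge (10,24)–(2,24): clear
  midpoint (13,17/2) outside
  → clear
Obstacle 2 [(13,11) (19,0) (24,1) (22,10) (18,11)]:
  edge (13,11)–(19,0): clear
  edge (19,0)–(24,1): clear
  edge (24,1)–(22,10): clear
  edge (22,10)–(18,11): clear
  edge (18,11)–(13,11): clear
  midpoint (13,17/2) outside
  → clear
Obstacle 3 [(2,1) (11,6) (11,11) (3,11)]:
  edge (2,1)–(11,6): clear
  edge (11,6)–(11,11): clear
  edge (11,11)–(3,11): clear
  edge (3,11)–(2,1): clear
  midpoint (13,17/2) outside
  → clear
Obstacle 4 [(13,16) (20,14) (20,19) (16,23)]:
  edge (13,16)–(20,14): clear
  edge (20,14)–(20,19): clear
  edge (20,19)–(16,23): clear
  edge (16,23)–(13,16): clear
  midpoint (13,17/2) outside
  → clear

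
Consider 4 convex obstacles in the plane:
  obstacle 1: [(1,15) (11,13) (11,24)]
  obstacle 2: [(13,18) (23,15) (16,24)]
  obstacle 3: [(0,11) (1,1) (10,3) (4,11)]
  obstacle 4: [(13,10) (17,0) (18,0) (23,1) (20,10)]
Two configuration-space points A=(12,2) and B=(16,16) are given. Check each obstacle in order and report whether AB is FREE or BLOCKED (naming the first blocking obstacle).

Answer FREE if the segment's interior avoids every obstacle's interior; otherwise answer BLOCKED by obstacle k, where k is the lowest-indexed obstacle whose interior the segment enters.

Obstacle 1 [(1,15) (11,13) (11,24)]:
  edge (1,15)–(11,13): clear
  edge (11,13)–(11,24): clear
  edge (11,24)–(1,15): clear
  midpoint (14,9) outside
  → clear
Obstacle 2 [(13,18) (23,15) (16,24)]:
  edge (13,18)–(23,15): clear
  edge (23,15)–(16,24): clear
  edge (16,24)–(13,18): clear
  midpoint (14,9) outside
  → clear
Obstacle 3 [(0,11) (1,1) (10,3) (4,11)]:
  edge (0,11)–(1,1): clear
  edge (1,1)–(10,3): clear
  edge (10,3)–(4,11): clear
  edge (4,11)–(0,11): clear
  midpoint (14,9) outside
  → clear
Obstacle 4 [(13,10) (17,0) (18,0) (23,1) (20,10)]:
  edge (13,10)–(17,0): crosses AB
  edge (17,0)–(18,0): clear
  edge (18,0)–(23,1): clear
  edge (23,1)–(20,10): clear
  edge (20,10)–(13,10): crosses AB
  → BLOCKED

BLOCKED by obstacle 4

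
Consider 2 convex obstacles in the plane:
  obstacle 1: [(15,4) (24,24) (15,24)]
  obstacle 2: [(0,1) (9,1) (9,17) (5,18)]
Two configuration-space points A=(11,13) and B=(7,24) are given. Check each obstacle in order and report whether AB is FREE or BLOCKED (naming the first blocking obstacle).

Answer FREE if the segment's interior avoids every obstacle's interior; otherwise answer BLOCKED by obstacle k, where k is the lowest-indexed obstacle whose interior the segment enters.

FREE

Obstacle 1 [(15,4) (24,24) (15,24)]:
  edge (15,4)–(24,24): clear
  edge (24,24)–(15,24): clear
  edge (15,24)–(15,4): clear
  midpoint (9,37/2) outside
  → clear
Obstacle 2 [(0,1) (9,1) (9,17) (5,18)]:
  edge (0,1)–(9,1): clear
  edge (9,1)–(9,17): clear
  edge (9,17)–(5,18): clear
  edge (5,18)–(0,1): clear
  midpoint (9,37/2) outside
  → clear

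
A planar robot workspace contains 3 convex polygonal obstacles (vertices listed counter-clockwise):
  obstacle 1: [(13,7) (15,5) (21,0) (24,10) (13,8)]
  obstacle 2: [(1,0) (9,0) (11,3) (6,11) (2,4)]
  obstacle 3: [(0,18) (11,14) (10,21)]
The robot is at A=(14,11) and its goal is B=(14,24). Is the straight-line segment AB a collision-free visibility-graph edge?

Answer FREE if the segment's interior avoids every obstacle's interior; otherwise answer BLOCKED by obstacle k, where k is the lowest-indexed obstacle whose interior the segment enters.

FREE

Obstacle 1 [(13,7) (15,5) (21,0) (24,10) (13,8)]:
  edge (13,7)–(15,5): clear
  edge (15,5)–(21,0): clear
  edge (21,0)–(24,10): clear
  edge (24,10)–(13,8): clear
  edge (13,8)–(13,7): clear
  midpoint (14,35/2) outside
  → clear
Obstacle 2 [(1,0) (9,0) (11,3) (6,11) (2,4)]:
  edge (1,0)–(9,0): clear
  edge (9,0)–(11,3): clear
  edge (11,3)–(6,11): clear
  edge (6,11)–(2,4): clear
  edge (2,4)–(1,0): clear
  midpoint (14,35/2) outside
  → clear
Obstacle 3 [(0,18) (11,14) (10,21)]:
  edge (0,18)–(11,14): clear
  edge (11,14)–(10,21): clear
  edge (10,21)–(0,18): clear
  midpoint (14,35/2) outside
  → clear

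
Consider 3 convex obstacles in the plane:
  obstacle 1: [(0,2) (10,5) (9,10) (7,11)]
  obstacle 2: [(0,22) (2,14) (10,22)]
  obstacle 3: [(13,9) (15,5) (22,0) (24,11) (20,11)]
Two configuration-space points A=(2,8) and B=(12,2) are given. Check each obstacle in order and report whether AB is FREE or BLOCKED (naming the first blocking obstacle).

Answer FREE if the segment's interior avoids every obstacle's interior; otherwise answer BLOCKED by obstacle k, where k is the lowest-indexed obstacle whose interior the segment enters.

Obstacle 1 [(0,2) (10,5) (9,10) (7,11)]:
  edge (0,2)–(10,5): crosses AB
  edge (10,5)–(9,10): clear
  edge (9,10)–(7,11): clear
  edge (7,11)–(0,2): crosses AB
  → BLOCKED
Obstacle 2 [(0,22) (2,14) (10,22)]:
  edge (0,22)–(2,14): clear
  edge (2,14)–(10,22): clear
  edge (10,22)–(0,22): clear
  midpoint (7,5) outside
  → clear
Obstacle 3 [(13,9) (15,5) (22,0) (24,11) (20,11)]:
  edge (13,9)–(15,5): clear
  edge (15,5)–(22,0): clear
  edge (22,0)–(24,11): clear
  edge (24,11)–(20,11): clear
  edge (20,11)–(13,9): clear
  midpoint (7,5) outside
  → clear

BLOCKED by obstacle 1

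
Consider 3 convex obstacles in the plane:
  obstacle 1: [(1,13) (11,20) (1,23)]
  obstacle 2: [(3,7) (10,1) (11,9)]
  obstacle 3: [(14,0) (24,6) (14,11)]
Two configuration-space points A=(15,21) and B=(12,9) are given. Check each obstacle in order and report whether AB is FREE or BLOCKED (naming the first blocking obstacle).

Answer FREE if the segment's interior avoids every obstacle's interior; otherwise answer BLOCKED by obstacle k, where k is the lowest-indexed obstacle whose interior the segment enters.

FREE

Obstacle 1 [(1,13) (11,20) (1,23)]:
  edge (1,13)–(11,20): clear
  edge (11,20)–(1,23): clear
  edge (1,23)–(1,13): clear
  midpoint (27/2,15) outside
  → clear
Obstacle 2 [(3,7) (10,1) (11,9)]:
  edge (3,7)–(10,1): clear
  edge (10,1)–(11,9): clear
  edge (11,9)–(3,7): clear
  midpoint (27/2,15) outside
  → clear
Obstacle 3 [(14,0) (24,6) (14,11)]:
  edge (14,0)–(24,6): clear
  edge (24,6)–(14,11): clear
  edge (14,11)–(14,0): clear
  midpoint (27/2,15) outside
  → clear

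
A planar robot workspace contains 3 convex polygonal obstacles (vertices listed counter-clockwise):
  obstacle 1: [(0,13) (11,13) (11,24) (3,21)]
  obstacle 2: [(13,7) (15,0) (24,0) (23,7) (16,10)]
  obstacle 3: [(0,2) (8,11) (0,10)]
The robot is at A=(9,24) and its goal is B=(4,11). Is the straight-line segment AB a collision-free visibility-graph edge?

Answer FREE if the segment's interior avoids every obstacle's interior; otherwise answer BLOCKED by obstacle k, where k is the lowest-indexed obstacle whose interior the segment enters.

BLOCKED by obstacle 1

Obstacle 1 [(0,13) (11,13) (11,24) (3,21)]:
  edge (0,13)–(11,13): crosses AB
  edge (11,13)–(11,24): clear
  edge (11,24)–(3,21): crosses AB
  edge (3,21)–(0,13): clear
  → BLOCKED
Obstacle 2 [(13,7) (15,0) (24,0) (23,7) (16,10)]:
  edge (13,7)–(15,0): clear
  edge (15,0)–(24,0): clear
  edge (24,0)–(23,7): clear
  edge (23,7)–(16,10): clear
  edge (16,10)–(13,7): clear
  midpoint (13/2,35/2) outside
  → clear
Obstacle 3 [(0,2) (8,11) (0,10)]:
  edge (0,2)–(8,11): clear
  edge (8,11)–(0,10): clear
  edge (0,10)–(0,2): clear
  midpoint (13/2,35/2) outside
  → clear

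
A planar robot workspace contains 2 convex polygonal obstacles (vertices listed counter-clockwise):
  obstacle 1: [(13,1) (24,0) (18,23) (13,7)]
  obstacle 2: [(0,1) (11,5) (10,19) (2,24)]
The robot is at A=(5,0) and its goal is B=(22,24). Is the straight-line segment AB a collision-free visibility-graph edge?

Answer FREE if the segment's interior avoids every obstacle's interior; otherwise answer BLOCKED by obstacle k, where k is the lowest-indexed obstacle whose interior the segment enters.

Obstacle 1 [(13,1) (24,0) (18,23) (13,7)]:
  edge (13,1)–(24,0): clear
  edge (24,0)–(18,23): crosses AB
  edge (18,23)–(13,7): crosses AB
  edge (13,7)–(13,1): clear
  → BLOCKED
Obstacle 2 [(0,1) (11,5) (10,19) (2,24)]:
  edge (0,1)–(11,5): crosses AB
  edge (11,5)–(10,19): crosses AB
  edge (10,19)–(2,24): clear
  edge (2,24)–(0,1): clear
  → BLOCKED

BLOCKED by obstacle 1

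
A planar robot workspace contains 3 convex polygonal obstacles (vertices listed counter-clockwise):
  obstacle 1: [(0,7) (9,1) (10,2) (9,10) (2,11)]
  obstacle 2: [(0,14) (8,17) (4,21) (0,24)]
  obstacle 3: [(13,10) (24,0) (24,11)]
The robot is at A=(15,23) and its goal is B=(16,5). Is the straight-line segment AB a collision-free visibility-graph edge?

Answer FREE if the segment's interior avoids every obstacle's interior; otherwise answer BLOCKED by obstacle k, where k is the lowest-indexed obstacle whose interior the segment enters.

Obstacle 1 [(0,7) (9,1) (10,2) (9,10) (2,11)]:
  edge (0,7)–(9,1): clear
  edge (9,1)–(10,2): clear
  edge (10,2)–(9,10): clear
  edge (9,10)–(2,11): clear
  edge (2,11)–(0,7): clear
  midpoint (31/2,14) outside
  → clear
Obstacle 2 [(0,14) (8,17) (4,21) (0,24)]:
  edge (0,14)–(8,17): clear
  edge (8,17)–(4,21): clear
  edge (4,21)–(0,24): clear
  edge (0,24)–(0,14): clear
  midpoint (31/2,14) outside
  → clear
Obstacle 3 [(13,10) (24,0) (24,11)]:
  edge (13,10)–(24,0): crosses AB
  edge (24,0)–(24,11): clear
  edge (24,11)–(13,10): crosses AB
  → BLOCKED

BLOCKED by obstacle 3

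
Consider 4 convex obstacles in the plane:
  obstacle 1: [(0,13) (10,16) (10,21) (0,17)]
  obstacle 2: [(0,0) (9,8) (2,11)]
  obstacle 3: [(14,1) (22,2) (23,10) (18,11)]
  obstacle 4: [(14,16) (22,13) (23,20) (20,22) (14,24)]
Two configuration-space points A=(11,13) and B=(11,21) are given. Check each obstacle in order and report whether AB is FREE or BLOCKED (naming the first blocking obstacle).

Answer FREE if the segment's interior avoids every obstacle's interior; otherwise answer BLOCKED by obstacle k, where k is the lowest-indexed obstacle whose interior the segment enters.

FREE

Obstacle 1 [(0,13) (10,16) (10,21) (0,17)]:
  edge (0,13)–(10,16): clear
  edge (10,16)–(10,21): clear
  edge (10,21)–(0,17): clear
  edge (0,17)–(0,13): clear
  midpoint (11,17) outside
  → clear
Obstacle 2 [(0,0) (9,8) (2,11)]:
  edge (0,0)–(9,8): clear
  edge (9,8)–(2,11): clear
  edge (2,11)–(0,0): clear
  midpoint (11,17) outside
  → clear
Obstacle 3 [(14,1) (22,2) (23,10) (18,11)]:
  edge (14,1)–(22,2): clear
  edge (22,2)–(23,10): clear
  edge (23,10)–(18,11): clear
  edge (18,11)–(14,1): clear
  midpoint (11,17) outside
  → clear
Obstacle 4 [(14,16) (22,13) (23,20) (20,22) (14,24)]:
  edge (14,16)–(22,13): clear
  edge (22,13)–(23,20): clear
  edge (23,20)–(20,22): clear
  edge (20,22)–(14,24): clear
  edge (14,24)–(14,16): clear
  midpoint (11,17) outside
  → clear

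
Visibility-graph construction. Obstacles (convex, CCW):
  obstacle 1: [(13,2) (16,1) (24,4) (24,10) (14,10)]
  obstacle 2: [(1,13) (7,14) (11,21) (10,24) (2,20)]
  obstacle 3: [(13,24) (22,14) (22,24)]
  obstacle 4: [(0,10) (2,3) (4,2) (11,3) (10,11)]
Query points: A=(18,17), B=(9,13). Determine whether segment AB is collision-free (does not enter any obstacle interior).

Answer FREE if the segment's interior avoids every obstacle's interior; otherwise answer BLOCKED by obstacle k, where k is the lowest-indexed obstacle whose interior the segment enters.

Obstacle 1 [(13,2) (16,1) (24,4) (24,10) (14,10)]:
  edge (13,2)–(16,1): clear
  edge (16,1)–(24,4): clear
  edge (24,4)–(24,10): clear
  edge (24,10)–(14,10): clear
  edge (14,10)–(13,2): clear
  midpoint (27/2,15) outside
  → clear
Obstacle 2 [(1,13) (7,14) (11,21) (10,24) (2,20)]:
  edge (1,13)–(7,14): clear
  edge (7,14)–(11,21): clear
  edge (11,21)–(10,24): clear
  edge (10,24)–(2,20): clear
  edge (2,20)–(1,13): clear
  midpoint (27/2,15) outside
  → clear
Obstacle 3 [(13,24) (22,14) (22,24)]:
  edge (13,24)–(22,14): clear
  edge (22,14)–(22,24): clear
  edge (22,24)–(13,24): clear
  midpoint (27/2,15) outside
  → clear
Obstacle 4 [(0,10) (2,3) (4,2) (11,3) (10,11)]:
  edge (0,10)–(2,3): clear
  edge (2,3)–(4,2): clear
  edge (4,2)–(11,3): clear
  edge (11,3)–(10,11): clear
  edge (10,11)–(0,10): clear
  midpoint (27/2,15) outside
  → clear

FREE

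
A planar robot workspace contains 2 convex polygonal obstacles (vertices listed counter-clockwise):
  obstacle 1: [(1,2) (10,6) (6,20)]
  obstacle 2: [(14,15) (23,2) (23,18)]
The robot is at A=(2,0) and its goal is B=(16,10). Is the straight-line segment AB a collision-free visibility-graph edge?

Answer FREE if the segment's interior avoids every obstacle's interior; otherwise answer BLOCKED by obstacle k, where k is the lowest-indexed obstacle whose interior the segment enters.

Obstacle 1 [(1,2) (10,6) (6,20)]:
  edge (1,2)–(10,6): clear
  edge (10,6)–(6,20): clear
  edge (6,20)–(1,2): clear
  midpoint (9,5) outside
  → clear
Obstacle 2 [(14,15) (23,2) (23,18)]:
  edge (14,15)–(23,2): clear
  edge (23,2)–(23,18): clear
  edge (23,18)–(14,15): clear
  midpoint (9,5) outside
  → clear

FREE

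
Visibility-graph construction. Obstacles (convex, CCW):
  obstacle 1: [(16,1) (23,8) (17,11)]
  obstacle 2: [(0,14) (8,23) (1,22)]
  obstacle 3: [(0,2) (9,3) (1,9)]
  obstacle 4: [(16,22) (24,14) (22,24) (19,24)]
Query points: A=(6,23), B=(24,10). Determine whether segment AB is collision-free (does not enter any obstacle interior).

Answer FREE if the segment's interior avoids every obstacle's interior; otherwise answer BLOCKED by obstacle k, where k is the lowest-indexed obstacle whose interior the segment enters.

BLOCKED by obstacle 2

Obstacle 1 [(16,1) (23,8) (17,11)]:
  edge (16,1)–(23,8): clear
  edge (23,8)–(17,11): clear
  edge (17,11)–(16,1): clear
  midpoint (15,33/2) outside
  → clear
Obstacle 2 [(0,14) (8,23) (1,22)]:
  edge (0,14)–(8,23): crosses AB
  edge (8,23)–(1,22): crosses AB
  edge (1,22)–(0,14): clear
  → BLOCKED
Obstacle 3 [(0,2) (9,3) (1,9)]:
  edge (0,2)–(9,3): clear
  edge (9,3)–(1,9): clear
  edge (1,9)–(0,2): clear
  midpoint (15,33/2) outside
  → clear
Obstacle 4 [(16,22) (24,14) (22,24) (19,24)]:
  edge (16,22)–(24,14): clear
  edge (24,14)–(22,24): clear
  edge (22,24)–(19,24): clear
  edge (19,24)–(16,22): clear
  midpoint (15,33/2) outside
  → clear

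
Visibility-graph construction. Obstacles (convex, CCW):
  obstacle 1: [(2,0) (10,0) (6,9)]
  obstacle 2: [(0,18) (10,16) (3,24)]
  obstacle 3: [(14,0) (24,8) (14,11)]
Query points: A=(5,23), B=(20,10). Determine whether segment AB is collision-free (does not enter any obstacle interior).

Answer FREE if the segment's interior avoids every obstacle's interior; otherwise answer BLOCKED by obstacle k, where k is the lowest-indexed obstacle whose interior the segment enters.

Obstacle 1 [(2,0) (10,0) (6,9)]:
  edge (2,0)–(10,0): clear
  edge (10,0)–(6,9): clear
  edge (6,9)–(2,0): clear
  midpoint (25/2,33/2) outside
  → clear
Obstacle 2 [(0,18) (10,16) (3,24)]:
  edge (0,18)–(10,16): clear
  edge (10,16)–(3,24): clear
  edge (3,24)–(0,18): clear
  midpoint (25/2,33/2) outside
  → clear
Obstacle 3 [(14,0) (24,8) (14,11)]:
  edge (14,0)–(24,8): clear
  edge (24,8)–(14,11): clear
  edge (14,11)–(14,0): clear
  midpoint (25/2,33/2) outside
  → clear

FREE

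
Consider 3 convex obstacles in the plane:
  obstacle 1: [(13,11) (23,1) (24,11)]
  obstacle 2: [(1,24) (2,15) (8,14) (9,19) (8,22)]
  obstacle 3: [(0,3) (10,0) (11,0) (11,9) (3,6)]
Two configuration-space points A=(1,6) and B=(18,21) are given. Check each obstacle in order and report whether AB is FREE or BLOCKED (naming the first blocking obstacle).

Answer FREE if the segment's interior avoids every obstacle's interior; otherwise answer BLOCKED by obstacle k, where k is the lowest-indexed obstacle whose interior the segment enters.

Obstacle 1 [(13,11) (23,1) (24,11)]:
  edge (13,11)–(23,1): clear
  edge (23,1)–(24,11): clear
  edge (24,11)–(13,11): clear
  midpoint (19/2,27/2) outside
  → clear
Obstacle 2 [(1,24) (2,15) (8,14) (9,19) (8,22)]:
  edge (1,24)–(2,15): clear
  edge (2,15)–(8,14): clear
  edge (8,14)–(9,19): clear
  edge (9,19)–(8,22): clear
  edge (8,22)–(1,24): clear
  midpoint (19/2,27/2) outside
  → clear
Obstacle 3 [(0,3) (10,0) (11,0) (11,9) (3,6)]:
  edge (0,3)–(10,0): clear
  edge (10,0)–(11,0): clear
  edge (11,0)–(11,9): clear
  edge (11,9)–(3,6): clear
  edge (3,6)–(0,3): clear
  midpoint (19/2,27/2) outside
  → clear

FREE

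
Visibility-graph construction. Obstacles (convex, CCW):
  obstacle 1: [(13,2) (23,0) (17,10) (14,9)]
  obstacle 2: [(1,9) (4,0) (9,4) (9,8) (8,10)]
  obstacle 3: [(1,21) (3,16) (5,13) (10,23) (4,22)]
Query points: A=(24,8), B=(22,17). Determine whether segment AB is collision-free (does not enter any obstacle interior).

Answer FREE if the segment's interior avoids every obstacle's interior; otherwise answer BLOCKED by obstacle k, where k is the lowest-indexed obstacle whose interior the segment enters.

Obstacle 1 [(13,2) (23,0) (17,10) (14,9)]:
  edge (13,2)–(23,0): clear
  edge (23,0)–(17,10): clear
  edge (17,10)–(14,9): clear
  edge (14,9)–(13,2): clear
  midpoint (23,25/2) outside
  → clear
Obstacle 2 [(1,9) (4,0) (9,4) (9,8) (8,10)]:
  edge (1,9)–(4,0): clear
  edge (4,0)–(9,4): clear
  edge (9,4)–(9,8): clear
  edge (9,8)–(8,10): clear
  edge (8,10)–(1,9): clear
  midpoint (23,25/2) outside
  → clear
Obstacle 3 [(1,21) (3,16) (5,13) (10,23) (4,22)]:
  edge (1,21)–(3,16): clear
  edge (3,16)–(5,13): clear
  edge (5,13)–(10,23): clear
  edge (10,23)–(4,22): clear
  edge (4,22)–(1,21): clear
  midpoint (23,25/2) outside
  → clear

FREE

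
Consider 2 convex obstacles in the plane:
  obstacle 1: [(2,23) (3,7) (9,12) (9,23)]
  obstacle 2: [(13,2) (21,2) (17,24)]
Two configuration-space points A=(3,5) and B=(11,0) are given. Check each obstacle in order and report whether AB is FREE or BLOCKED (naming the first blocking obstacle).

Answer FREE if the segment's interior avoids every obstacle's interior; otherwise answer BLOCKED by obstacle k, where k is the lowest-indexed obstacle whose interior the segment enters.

FREE

Obstacle 1 [(2,23) (3,7) (9,12) (9,23)]:
  edge (2,23)–(3,7): clear
  edge (3,7)–(9,12): clear
  edge (9,12)–(9,23): clear
  edge (9,23)–(2,23): clear
  midpoint (7,5/2) outside
  → clear
Obstacle 2 [(13,2) (21,2) (17,24)]:
  edge (13,2)–(21,2): clear
  edge (21,2)–(17,24): clear
  edge (17,24)–(13,2): clear
  midpoint (7,5/2) outside
  → clear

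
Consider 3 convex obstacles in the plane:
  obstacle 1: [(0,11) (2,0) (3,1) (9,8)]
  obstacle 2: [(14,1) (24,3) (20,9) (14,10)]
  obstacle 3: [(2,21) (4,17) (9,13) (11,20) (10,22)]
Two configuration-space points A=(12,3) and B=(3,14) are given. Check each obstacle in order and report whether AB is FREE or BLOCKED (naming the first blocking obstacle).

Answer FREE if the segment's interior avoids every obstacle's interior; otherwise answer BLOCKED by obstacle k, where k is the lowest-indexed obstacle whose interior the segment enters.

BLOCKED by obstacle 1

Obstacle 1 [(0,11) (2,0) (3,1) (9,8)]:
  edge (0,11)–(2,0): clear
  edge (2,0)–(3,1): clear
  edge (3,1)–(9,8): crosses AB
  edge (9,8)–(0,11): crosses AB
  → BLOCKED
Obstacle 2 [(14,1) (24,3) (20,9) (14,10)]:
  edge (14,1)–(24,3): clear
  edge (24,3)–(20,9): clear
  edge (20,9)–(14,10): clear
  edge (14,10)–(14,1): clear
  midpoint (15/2,17/2) outside
  → clear
Obstacle 3 [(2,21) (4,17) (9,13) (11,20) (10,22)]:
  edge (2,21)–(4,17): clear
  edge (4,17)–(9,13): clear
  edge (9,13)–(11,20): clear
  edge (11,20)–(10,22): clear
  edge (10,22)–(2,21): clear
  midpoint (15/2,17/2) outside
  → clear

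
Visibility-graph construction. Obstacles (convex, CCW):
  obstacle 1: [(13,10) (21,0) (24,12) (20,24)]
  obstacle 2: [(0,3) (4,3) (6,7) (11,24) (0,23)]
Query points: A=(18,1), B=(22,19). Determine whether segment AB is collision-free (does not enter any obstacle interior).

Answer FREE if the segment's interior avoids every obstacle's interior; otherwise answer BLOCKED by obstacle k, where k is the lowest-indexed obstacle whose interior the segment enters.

BLOCKED by obstacle 1

Obstacle 1 [(13,10) (21,0) (24,12) (20,24)]:
  edge (13,10)–(21,0): crosses AB
  edge (21,0)–(24,12): clear
  edge (24,12)–(20,24): crosses AB
  edge (20,24)–(13,10): clear
  → BLOCKED
Obstacle 2 [(0,3) (4,3) (6,7) (11,24) (0,23)]:
  edge (0,3)–(4,3): clear
  edge (4,3)–(6,7): clear
  edge (6,7)–(11,24): clear
  edge (11,24)–(0,23): clear
  edge (0,23)–(0,3): clear
  midpoint (20,10) outside
  → clear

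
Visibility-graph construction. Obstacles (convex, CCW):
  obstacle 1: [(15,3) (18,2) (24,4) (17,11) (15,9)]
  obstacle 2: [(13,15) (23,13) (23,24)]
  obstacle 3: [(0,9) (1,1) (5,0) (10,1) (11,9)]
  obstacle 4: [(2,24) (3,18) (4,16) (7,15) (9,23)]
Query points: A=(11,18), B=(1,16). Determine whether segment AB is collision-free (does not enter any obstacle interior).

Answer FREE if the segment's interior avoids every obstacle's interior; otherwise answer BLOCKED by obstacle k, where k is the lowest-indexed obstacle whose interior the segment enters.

Obstacle 1 [(15,3) (18,2) (24,4) (17,11) (15,9)]:
  edge (15,3)–(18,2): clear
  edge (18,2)–(24,4): clear
  edge (24,4)–(17,11): clear
  edge (17,11)–(15,9): clear
  edge (15,9)–(15,3): clear
  midpoint (6,17) outside
  → clear
Obstacle 2 [(13,15) (23,13) (23,24)]:
  edge (13,15)–(23,13): clear
  edge (23,13)–(23,24): clear
  edge (23,24)–(13,15): clear
  midpoint (6,17) outside
  → clear
Obstacle 3 [(0,9) (1,1) (5,0) (10,1) (11,9)]:
  edge (0,9)–(1,1): clear
  edge (1,1)–(5,0): clear
  edge (5,0)–(10,1): clear
  edge (10,1)–(11,9): clear
  edge (11,9)–(0,9): clear
  midpoint (6,17) outside
  → clear
Obstacle 4 [(2,24) (3,18) (4,16) (7,15) (9,23)]:
  edge (2,24)–(3,18): clear
  edge (3,18)–(4,16): crosses AB
  edge (4,16)–(7,15): clear
  edge (7,15)–(9,23): crosses AB
  edge (9,23)–(2,24): clear
  → BLOCKED

BLOCKED by obstacle 4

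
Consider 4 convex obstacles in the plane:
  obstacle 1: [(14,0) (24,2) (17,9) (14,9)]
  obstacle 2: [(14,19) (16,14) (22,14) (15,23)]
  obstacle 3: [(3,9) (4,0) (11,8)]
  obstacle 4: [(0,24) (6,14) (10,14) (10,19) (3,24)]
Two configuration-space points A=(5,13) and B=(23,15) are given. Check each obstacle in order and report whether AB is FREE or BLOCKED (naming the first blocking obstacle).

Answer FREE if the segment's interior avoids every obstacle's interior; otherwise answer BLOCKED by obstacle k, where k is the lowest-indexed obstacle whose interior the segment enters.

BLOCKED by obstacle 2

Obstacle 1 [(14,0) (24,2) (17,9) (14,9)]:
  edge (14,0)–(24,2): clear
  edge (24,2)–(17,9): clear
  edge (17,9)–(14,9): clear
  edge (14,9)–(14,0): clear
  midpoint (14,14) outside
  → clear
Obstacle 2 [(14,19) (16,14) (22,14) (15,23)]:
  edge (14,19)–(16,14): crosses AB
  edge (16,14)–(22,14): clear
  edge (22,14)–(15,23): crosses AB
  edge (15,23)–(14,19): clear
  → BLOCKED
Obstacle 3 [(3,9) (4,0) (11,8)]:
  edge (3,9)–(4,0): clear
  edge (4,0)–(11,8): clear
  edge (11,8)–(3,9): clear
  midpoint (14,14) outside
  → clear
Obstacle 4 [(0,24) (6,14) (10,14) (10,19) (3,24)]:
  edge (0,24)–(6,14): clear
  edge (6,14)–(10,14): clear
  edge (10,14)–(10,19): clear
  edge (10,19)–(3,24): clear
  edge (3,24)–(0,24): clear
  midpoint (14,14) outside
  → clear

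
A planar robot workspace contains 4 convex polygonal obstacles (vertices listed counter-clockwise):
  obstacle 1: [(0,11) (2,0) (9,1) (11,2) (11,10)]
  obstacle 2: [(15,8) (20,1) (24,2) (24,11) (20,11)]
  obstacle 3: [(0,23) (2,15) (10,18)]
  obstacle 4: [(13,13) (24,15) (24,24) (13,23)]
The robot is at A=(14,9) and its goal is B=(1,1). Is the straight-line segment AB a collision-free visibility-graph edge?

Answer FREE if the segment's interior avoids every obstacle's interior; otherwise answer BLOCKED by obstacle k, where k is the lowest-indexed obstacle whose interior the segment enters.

BLOCKED by obstacle 1

Obstacle 1 [(0,11) (2,0) (9,1) (11,2) (11,10)]:
  edge (0,11)–(2,0): crosses AB
  edge (2,0)–(9,1): clear
  edge (9,1)–(11,2): clear
  edge (11,2)–(11,10): crosses AB
  edge (11,10)–(0,11): clear
  → BLOCKED
Obstacle 2 [(15,8) (20,1) (24,2) (24,11) (20,11)]:
  edge (15,8)–(20,1): clear
  edge (20,1)–(24,2): clear
  edge (24,2)–(24,11): clear
  edge (24,11)–(20,11): clear
  edge (20,11)–(15,8): clear
  midpoint (15/2,5) outside
  → clear
Obstacle 3 [(0,23) (2,15) (10,18)]:
  edge (0,23)–(2,15): clear
  edge (2,15)–(10,18): clear
  edge (10,18)–(0,23): clear
  midpoint (15/2,5) outside
  → clear
Obstacle 4 [(13,13) (24,15) (24,24) (13,23)]:
  edge (13,13)–(24,15): clear
  edge (24,15)–(24,24): clear
  edge (24,24)–(13,23): clear
  edge (13,23)–(13,13): clear
  midpoint (15/2,5) outside
  → clear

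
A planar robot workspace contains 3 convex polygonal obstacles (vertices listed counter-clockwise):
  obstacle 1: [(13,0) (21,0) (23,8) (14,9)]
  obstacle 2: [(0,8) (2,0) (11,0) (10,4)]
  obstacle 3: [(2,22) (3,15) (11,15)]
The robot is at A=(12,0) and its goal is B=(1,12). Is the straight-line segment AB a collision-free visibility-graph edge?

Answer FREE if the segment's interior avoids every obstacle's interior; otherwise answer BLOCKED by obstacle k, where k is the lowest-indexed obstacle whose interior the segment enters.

BLOCKED by obstacle 2

Obstacle 1 [(13,0) (21,0) (23,8) (14,9)]:
  edge (13,0)–(21,0): clear
  edge (21,0)–(23,8): clear
  edge (23,8)–(14,9): clear
  edge (14,9)–(13,0): clear
  midpoint (13/2,6) outside
  → clear
Obstacle 2 [(0,8) (2,0) (11,0) (10,4)]:
  edge (0,8)–(2,0): clear
  edge (2,0)–(11,0): clear
  edge (11,0)–(10,4): crosses AB
  edge (10,4)–(0,8): crosses AB
  → BLOCKED
Obstacle 3 [(2,22) (3,15) (11,15)]:
  edge (2,22)–(3,15): clear
  edge (3,15)–(11,15): clear
  edge (11,15)–(2,22): clear
  midpoint (13/2,6) outside
  → clear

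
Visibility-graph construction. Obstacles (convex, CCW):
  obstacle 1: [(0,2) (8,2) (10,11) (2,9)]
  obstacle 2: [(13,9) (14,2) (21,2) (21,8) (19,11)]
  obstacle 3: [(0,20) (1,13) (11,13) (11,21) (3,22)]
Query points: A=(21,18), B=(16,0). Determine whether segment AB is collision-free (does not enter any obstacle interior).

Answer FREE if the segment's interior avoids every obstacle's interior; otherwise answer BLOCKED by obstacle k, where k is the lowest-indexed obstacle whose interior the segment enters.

BLOCKED by obstacle 2

Obstacle 1 [(0,2) (8,2) (10,11) (2,9)]:
  edge (0,2)–(8,2): clear
  edge (8,2)–(10,11): clear
  edge (10,11)–(2,9): clear
  edge (2,9)–(0,2): clear
  midpoint (37/2,9) outside
  → clear
Obstacle 2 [(13,9) (14,2) (21,2) (21,8) (19,11)]:
  edge (13,9)–(14,2): clear
  edge (14,2)–(21,2): crosses AB
  edge (21,2)–(21,8): clear
  edge (21,8)–(19,11): crosses AB
  edge (19,11)–(13,9): clear
  → BLOCKED
Obstacle 3 [(0,20) (1,13) (11,13) (11,21) (3,22)]:
  edge (0,20)–(1,13): clear
  edge (1,13)–(11,13): clear
  edge (11,13)–(11,21): clear
  edge (11,21)–(3,22): clear
  edge (3,22)–(0,20): clear
  midpoint (37/2,9) outside
  → clear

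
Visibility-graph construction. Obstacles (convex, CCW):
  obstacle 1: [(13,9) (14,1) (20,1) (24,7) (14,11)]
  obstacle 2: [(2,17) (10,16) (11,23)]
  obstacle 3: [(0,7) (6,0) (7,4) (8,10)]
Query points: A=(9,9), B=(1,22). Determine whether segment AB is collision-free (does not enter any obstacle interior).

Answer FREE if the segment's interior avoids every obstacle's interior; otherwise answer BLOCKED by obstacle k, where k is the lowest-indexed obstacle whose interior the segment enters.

BLOCKED by obstacle 2

Obstacle 1 [(13,9) (14,1) (20,1) (24,7) (14,11)]:
  edge (13,9)–(14,1): clear
  edge (14,1)–(20,1): clear
  edge (20,1)–(24,7): clear
  edge (24,7)–(14,11): clear
  edge (14,11)–(13,9): clear
  midpoint (5,31/2) outside
  → clear
Obstacle 2 [(2,17) (10,16) (11,23)]:
  edge (2,17)–(10,16): crosses AB
  edge (10,16)–(11,23): clear
  edge (11,23)–(2,17): crosses AB
  → BLOCKED
Obstacle 3 [(0,7) (6,0) (7,4) (8,10)]:
  edge (0,7)–(6,0): clear
  edge (6,0)–(7,4): clear
  edge (7,4)–(8,10): clear
  edge (8,10)–(0,7): clear
  midpoint (5,31/2) outside
  → clear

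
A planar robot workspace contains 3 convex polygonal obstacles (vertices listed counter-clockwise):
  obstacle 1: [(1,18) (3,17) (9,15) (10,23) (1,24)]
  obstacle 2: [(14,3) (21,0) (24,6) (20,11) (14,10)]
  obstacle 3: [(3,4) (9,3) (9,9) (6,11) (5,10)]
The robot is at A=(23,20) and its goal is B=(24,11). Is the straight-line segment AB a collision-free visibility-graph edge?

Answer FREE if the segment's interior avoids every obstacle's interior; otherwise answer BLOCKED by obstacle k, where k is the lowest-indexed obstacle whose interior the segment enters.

FREE

Obstacle 1 [(1,18) (3,17) (9,15) (10,23) (1,24)]:
  edge (1,18)–(3,17): clear
  edge (3,17)–(9,15): clear
  edge (9,15)–(10,23): clear
  edge (10,23)–(1,24): clear
  edge (1,24)–(1,18): clear
  midpoint (47/2,31/2) outside
  → clear
Obstacle 2 [(14,3) (21,0) (24,6) (20,11) (14,10)]:
  edge (14,3)–(21,0): clear
  edge (21,0)–(24,6): clear
  edge (24,6)–(20,11): clear
  edge (20,11)–(14,10): clear
  edge (14,10)–(14,3): clear
  midpoint (47/2,31/2) outside
  → clear
Obstacle 3 [(3,4) (9,3) (9,9) (6,11) (5,10)]:
  edge (3,4)–(9,3): clear
  edge (9,3)–(9,9): clear
  edge (9,9)–(6,11): clear
  edge (6,11)–(5,10): clear
  edge (5,10)–(3,4): clear
  midpoint (47/2,31/2) outside
  → clear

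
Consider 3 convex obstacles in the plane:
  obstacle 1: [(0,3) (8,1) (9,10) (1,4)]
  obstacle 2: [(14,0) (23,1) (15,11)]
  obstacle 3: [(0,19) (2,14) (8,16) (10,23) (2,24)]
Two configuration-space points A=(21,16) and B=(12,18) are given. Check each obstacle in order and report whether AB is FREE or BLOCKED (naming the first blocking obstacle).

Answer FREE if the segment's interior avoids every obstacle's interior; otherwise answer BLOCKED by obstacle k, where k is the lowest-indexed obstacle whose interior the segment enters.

Obstacle 1 [(0,3) (8,1) (9,10) (1,4)]:
  edge (0,3)–(8,1): clear
  edge (8,1)–(9,10): clear
  edge (9,10)–(1,4): clear
  edge (1,4)–(0,3): clear
  midpoint (33/2,17) outside
  → clear
Obstacle 2 [(14,0) (23,1) (15,11)]:
  edge (14,0)–(23,1): clear
  edge (23,1)–(15,11): clear
  edge (15,11)–(14,0): clear
  midpoint (33/2,17) outside
  → clear
Obstacle 3 [(0,19) (2,14) (8,16) (10,23) (2,24)]:
  edge (0,19)–(2,14): clear
  edge (2,14)–(8,16): clear
  edge (8,16)–(10,23): clear
  edge (10,23)–(2,24): clear
  edge (2,24)–(0,19): clear
  midpoint (33/2,17) outside
  → clear

FREE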